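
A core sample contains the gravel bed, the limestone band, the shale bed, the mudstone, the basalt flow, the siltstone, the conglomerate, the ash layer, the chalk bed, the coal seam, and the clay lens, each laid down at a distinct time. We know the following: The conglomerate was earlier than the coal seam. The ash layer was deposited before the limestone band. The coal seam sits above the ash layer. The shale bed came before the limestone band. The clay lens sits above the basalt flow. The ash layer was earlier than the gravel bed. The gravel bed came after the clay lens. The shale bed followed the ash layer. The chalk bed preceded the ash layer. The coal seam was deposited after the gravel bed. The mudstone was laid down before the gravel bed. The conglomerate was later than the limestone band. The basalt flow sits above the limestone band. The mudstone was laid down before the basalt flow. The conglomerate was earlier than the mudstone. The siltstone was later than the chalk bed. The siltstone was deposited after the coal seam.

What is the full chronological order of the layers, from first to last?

the chalk bed, the ash layer, the shale bed, the limestone band, the conglomerate, the mudstone, the basalt flow, the clay lens, the gravel bed, the coal seam, the siltstone

The constraints fix every adjacent pair, so only one ordering works:
the chalk bed → the ash layer → the shale bed → the limestone band → the conglomerate → the mudstone → the basalt flow → the clay lens → the gravel bed → the coal seam → the siltstone.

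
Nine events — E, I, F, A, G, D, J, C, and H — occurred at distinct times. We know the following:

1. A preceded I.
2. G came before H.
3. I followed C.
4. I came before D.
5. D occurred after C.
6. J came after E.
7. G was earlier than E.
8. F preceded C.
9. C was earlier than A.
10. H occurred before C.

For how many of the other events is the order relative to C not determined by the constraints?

2

Forced before C: F, G, and H; forced after C: A, D, and I.
That leaves E and J with no forced order relative to C — 2.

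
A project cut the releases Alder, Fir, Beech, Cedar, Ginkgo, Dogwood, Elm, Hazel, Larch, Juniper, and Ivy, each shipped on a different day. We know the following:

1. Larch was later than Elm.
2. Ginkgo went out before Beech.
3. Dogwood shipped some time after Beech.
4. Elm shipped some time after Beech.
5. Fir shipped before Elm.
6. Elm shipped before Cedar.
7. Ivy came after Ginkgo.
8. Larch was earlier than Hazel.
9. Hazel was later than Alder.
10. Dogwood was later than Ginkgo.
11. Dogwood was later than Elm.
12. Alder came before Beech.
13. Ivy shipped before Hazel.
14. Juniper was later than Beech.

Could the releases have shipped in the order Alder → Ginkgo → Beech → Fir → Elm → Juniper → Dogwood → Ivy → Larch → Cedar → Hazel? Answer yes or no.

yes

Check each stated constraint against the proposed order — e.g. Ginkgo is ahead of Ivy; Alder is ahead of Hazel. Every pair is in the required order; nothing is violated.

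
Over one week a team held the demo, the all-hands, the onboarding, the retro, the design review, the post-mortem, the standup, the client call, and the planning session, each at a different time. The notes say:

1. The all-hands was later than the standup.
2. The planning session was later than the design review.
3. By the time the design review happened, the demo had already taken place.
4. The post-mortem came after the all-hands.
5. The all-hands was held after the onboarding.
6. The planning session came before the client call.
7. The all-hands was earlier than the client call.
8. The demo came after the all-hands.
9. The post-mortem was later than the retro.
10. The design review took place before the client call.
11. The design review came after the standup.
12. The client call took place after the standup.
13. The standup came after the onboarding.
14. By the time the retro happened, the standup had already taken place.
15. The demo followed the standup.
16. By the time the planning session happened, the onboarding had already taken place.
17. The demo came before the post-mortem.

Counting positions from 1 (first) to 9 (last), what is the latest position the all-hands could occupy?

4

The all-hands must come before the client call, the demo, the design review, the planning session, and the post-mortem — 5 meetings forced after it.
Everything else can be placed before the all-hands in some valid order, so the all-hands can sit as late as position 9 − 5 = 4.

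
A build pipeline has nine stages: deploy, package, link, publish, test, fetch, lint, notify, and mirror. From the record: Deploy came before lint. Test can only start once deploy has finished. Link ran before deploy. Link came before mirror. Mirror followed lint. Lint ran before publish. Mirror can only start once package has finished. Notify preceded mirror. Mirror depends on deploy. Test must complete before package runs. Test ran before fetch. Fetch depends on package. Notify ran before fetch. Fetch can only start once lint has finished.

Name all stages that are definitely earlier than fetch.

deploy, link, lint, notify, package, test

Directly stated before fetch: lint, notify, package, and test.
Deploy reaches fetch via deploy → lint → fetch.
Link reaches fetch via link → deploy → lint → fetch.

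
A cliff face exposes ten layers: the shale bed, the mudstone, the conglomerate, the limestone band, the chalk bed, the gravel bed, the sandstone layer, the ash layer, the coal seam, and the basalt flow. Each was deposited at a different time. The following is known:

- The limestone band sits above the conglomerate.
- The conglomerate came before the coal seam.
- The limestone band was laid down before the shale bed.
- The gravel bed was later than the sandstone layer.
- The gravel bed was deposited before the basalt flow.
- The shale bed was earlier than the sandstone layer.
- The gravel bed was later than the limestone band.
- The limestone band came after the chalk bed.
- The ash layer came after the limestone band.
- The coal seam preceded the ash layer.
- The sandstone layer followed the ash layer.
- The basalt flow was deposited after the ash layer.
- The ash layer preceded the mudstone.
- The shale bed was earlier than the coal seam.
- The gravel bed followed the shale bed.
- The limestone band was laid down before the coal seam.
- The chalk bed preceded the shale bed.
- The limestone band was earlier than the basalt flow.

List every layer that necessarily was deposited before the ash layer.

Directly stated before the ash layer: the coal seam and the limestone band.
The chalk bed reaches the ash layer via the chalk bed → the limestone band → the ash layer.
The conglomerate reaches the ash layer via the conglomerate → the limestone band → the ash layer.
The shale bed reaches the ash layer via the shale bed → the coal seam → the ash layer.

the chalk bed, the coal seam, the conglomerate, the limestone band, the shale bed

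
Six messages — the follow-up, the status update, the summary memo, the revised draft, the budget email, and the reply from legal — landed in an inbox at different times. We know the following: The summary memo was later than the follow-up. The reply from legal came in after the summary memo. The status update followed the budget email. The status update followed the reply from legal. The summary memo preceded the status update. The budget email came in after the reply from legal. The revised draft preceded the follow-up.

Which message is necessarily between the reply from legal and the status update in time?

Tracing the constraints gives the reply from legal → the budget email → the status update, so the budget email sits after the reply from legal and before the status update.
No other message is forced both after the reply from legal and before the status update.

the budget email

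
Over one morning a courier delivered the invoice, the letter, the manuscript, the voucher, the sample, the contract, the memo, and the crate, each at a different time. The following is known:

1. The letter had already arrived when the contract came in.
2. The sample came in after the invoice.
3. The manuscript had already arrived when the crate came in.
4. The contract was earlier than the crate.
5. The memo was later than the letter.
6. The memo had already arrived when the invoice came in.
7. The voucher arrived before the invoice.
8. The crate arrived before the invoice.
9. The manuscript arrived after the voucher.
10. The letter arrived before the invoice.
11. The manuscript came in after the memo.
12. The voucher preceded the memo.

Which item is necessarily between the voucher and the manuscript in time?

the memo

Tracing the constraints gives the voucher → the memo → the manuscript, so the memo sits after the voucher and before the manuscript.
No other item is forced both after the voucher and before the manuscript.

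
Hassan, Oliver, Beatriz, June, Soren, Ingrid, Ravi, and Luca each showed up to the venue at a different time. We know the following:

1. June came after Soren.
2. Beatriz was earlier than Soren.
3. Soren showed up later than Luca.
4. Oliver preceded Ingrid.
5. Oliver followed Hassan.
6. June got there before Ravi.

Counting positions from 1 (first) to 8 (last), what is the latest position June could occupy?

June must come before Ravi — 1 guest forced after them.
Everything else can be placed before June in some valid order, so June can sit as late as position 8 − 1 = 7.

7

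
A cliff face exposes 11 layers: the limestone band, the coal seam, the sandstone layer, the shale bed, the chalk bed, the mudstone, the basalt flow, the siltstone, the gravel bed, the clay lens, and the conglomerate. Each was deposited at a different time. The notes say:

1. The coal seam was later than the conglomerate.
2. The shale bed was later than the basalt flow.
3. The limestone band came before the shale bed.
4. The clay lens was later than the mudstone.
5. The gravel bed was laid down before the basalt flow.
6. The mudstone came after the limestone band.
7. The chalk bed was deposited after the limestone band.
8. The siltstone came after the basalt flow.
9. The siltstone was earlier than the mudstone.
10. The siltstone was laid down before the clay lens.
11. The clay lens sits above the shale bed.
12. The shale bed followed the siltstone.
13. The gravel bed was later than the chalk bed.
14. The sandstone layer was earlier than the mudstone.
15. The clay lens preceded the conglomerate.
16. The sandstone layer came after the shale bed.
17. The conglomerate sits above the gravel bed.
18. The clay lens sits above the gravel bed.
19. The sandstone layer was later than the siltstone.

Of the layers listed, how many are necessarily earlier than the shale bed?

Directly stated before the shale bed: the basalt flow, the limestone band, and the siltstone.
The chalk bed reaches the shale bed via the chalk bed → the gravel bed → the basalt flow → the shale bed.
The gravel bed reaches the shale bed via the gravel bed → the basalt flow → the shale bed.
No chain forces the clay lens (or any of the others) ahead of the shale bed.
That's the basalt flow, the chalk bed, the gravel bed, the limestone band, and the siltstone — 5 in all.

5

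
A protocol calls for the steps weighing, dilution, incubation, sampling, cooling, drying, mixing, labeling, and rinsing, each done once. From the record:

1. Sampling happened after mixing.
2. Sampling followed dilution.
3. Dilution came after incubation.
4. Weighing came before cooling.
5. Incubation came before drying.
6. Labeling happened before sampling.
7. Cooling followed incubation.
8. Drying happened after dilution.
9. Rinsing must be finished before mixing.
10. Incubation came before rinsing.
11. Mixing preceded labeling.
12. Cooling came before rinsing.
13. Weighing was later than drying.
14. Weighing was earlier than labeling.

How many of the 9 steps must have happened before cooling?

4

Directly stated before cooling: incubation and weighing.
Dilution reaches cooling via dilution → drying → weighing → cooling.
Drying reaches cooling via drying → weighing → cooling.
That's dilution, drying, incubation, and weighing — 4 in all.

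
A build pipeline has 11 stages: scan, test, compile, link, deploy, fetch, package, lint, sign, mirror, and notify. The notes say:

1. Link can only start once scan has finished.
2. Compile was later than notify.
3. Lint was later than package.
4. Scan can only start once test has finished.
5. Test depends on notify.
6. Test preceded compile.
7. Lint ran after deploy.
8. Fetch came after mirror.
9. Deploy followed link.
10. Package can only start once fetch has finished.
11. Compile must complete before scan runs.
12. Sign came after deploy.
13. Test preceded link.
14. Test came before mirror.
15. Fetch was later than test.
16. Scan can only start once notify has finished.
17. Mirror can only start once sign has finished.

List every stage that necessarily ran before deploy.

Directly stated before deploy: link.
Compile reaches deploy via compile → scan → link → deploy.
Notify reaches deploy via notify → scan → link → deploy.
Scan reaches deploy via scan → link → deploy.
Likewise test reaches deploy by chaining the stated constraints.
No chain forces sign (or any of the others) ahead of deploy.

compile, link, notify, scan, test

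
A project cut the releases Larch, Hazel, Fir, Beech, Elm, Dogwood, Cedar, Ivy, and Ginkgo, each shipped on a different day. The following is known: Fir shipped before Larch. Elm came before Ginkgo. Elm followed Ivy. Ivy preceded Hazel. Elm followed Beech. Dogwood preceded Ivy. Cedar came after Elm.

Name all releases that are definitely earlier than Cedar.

Beech, Dogwood, Elm, Ivy

Directly stated before Cedar: Elm.
Beech reaches Cedar via Beech → Elm → Cedar.
Dogwood reaches Cedar via Dogwood → Ivy → Elm → Cedar.
Ivy reaches Cedar via Ivy → Elm → Cedar.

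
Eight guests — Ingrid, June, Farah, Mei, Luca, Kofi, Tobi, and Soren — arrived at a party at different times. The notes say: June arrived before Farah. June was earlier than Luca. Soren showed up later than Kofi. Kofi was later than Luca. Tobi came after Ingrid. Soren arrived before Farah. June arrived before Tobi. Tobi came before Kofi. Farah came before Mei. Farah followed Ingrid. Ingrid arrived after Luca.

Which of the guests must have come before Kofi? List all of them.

Ingrid, June, Luca, Tobi

Directly stated before Kofi: Luca and Tobi.
Ingrid reaches Kofi via Ingrid → Tobi → Kofi.
June reaches Kofi via June → Luca → Kofi.
No chain forces Mei (or any of the others) ahead of Kofi.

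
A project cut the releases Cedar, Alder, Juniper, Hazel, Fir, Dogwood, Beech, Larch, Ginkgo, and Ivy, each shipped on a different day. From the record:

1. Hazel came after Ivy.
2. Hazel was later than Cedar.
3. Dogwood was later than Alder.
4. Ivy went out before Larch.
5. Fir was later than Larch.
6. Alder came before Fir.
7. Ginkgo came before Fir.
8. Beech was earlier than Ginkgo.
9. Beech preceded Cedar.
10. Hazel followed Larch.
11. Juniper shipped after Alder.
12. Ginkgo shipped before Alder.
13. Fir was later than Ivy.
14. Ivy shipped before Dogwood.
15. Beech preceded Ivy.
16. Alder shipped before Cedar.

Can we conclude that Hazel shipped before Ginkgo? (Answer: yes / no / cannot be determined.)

no

Tracing the constraints gives Ginkgo → Alder → Cedar → Hazel, so Ginkgo must come before Hazel.
That means Hazel cannot be before Ginkgo.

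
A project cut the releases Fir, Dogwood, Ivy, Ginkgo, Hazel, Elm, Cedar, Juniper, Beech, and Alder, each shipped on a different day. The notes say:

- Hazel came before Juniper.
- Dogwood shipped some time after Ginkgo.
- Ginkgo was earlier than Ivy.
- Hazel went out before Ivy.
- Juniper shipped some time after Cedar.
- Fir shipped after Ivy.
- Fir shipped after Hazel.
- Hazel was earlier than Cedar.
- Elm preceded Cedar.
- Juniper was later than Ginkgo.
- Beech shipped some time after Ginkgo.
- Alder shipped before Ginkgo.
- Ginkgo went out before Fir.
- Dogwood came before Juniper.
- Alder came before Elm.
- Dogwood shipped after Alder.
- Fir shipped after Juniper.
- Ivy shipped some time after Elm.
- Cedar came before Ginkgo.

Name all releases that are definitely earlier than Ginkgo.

Directly stated before Ginkgo: Alder and Cedar.
Elm reaches Ginkgo via Elm → Cedar → Ginkgo.
Hazel reaches Ginkgo via Hazel → Cedar → Ginkgo.

Alder, Cedar, Elm, Hazel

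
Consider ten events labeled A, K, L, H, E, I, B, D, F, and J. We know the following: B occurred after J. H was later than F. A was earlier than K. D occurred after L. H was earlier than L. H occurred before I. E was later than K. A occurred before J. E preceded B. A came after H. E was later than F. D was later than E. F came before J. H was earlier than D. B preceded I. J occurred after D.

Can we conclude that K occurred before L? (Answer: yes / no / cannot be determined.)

cannot be determined

No chain of stated constraints runs from K to L, and none runs from L to K either.
So the relative order of K and L is not fixed by the given facts.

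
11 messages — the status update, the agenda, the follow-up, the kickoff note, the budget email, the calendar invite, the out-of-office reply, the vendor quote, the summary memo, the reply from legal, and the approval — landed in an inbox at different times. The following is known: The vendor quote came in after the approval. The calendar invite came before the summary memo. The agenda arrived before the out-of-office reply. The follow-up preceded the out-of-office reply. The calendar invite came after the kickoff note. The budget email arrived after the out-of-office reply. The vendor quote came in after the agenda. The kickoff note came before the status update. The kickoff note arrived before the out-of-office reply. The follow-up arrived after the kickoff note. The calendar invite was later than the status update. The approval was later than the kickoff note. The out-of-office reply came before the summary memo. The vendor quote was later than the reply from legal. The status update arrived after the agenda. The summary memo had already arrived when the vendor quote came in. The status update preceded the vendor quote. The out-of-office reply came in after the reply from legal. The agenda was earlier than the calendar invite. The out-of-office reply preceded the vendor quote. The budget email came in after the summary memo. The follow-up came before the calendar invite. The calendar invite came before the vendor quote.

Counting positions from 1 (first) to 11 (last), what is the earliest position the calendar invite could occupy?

The agenda, the follow-up, the kickoff note, and the status update must all come before the calendar invite — 4 forced predecessors.
Nothing else is forced ahead of the calendar invite, so its earliest slot is position 4 + 1 = 5.

5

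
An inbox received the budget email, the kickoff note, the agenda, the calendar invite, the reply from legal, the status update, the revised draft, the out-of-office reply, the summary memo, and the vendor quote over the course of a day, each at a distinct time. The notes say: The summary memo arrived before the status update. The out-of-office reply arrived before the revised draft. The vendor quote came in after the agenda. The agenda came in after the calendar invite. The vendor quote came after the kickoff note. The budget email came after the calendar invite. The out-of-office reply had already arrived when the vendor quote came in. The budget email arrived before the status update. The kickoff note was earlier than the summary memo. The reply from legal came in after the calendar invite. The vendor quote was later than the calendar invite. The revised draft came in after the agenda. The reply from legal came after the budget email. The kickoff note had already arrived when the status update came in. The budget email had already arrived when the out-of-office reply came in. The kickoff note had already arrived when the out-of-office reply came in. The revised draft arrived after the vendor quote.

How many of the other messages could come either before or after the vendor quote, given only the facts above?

Forced before the vendor quote: the agenda, the budget email, the calendar invite, the kickoff note, and the out-of-office reply; forced after the vendor quote: the revised draft.
That leaves the reply from legal, the status update, and the summary memo with no forced order relative to the vendor quote — 3.

3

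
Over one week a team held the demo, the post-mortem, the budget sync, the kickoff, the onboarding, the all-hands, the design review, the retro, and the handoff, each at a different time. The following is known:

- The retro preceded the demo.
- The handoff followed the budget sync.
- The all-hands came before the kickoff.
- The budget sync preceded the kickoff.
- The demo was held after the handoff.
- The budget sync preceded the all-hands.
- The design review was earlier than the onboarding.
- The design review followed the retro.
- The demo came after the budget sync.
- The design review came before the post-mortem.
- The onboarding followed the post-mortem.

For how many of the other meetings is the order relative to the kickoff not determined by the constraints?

6

Forced before the kickoff: the all-hands and the budget sync.
That leaves the demo, the design review, the handoff, the onboarding, the post-mortem, and the retro with no forced order relative to the kickoff — 6.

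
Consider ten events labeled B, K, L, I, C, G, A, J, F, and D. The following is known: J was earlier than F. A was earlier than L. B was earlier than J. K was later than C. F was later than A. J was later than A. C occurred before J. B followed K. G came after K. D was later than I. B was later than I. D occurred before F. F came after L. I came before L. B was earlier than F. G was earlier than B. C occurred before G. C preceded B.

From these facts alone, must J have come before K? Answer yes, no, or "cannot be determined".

Tracing the constraints gives K → B → J, so K must come before J.
That means J cannot be before K.

no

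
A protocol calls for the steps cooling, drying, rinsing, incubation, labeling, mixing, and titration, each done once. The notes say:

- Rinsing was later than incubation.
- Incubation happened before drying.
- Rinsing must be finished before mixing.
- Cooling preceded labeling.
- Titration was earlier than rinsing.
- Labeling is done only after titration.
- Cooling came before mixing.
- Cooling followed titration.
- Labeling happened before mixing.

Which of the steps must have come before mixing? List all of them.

cooling, incubation, labeling, rinsing, titration

Directly stated before mixing: cooling, labeling, and rinsing.
Incubation reaches mixing via incubation → rinsing → mixing.
Titration reaches mixing via titration → labeling → mixing.
No chain forces drying ahead of mixing.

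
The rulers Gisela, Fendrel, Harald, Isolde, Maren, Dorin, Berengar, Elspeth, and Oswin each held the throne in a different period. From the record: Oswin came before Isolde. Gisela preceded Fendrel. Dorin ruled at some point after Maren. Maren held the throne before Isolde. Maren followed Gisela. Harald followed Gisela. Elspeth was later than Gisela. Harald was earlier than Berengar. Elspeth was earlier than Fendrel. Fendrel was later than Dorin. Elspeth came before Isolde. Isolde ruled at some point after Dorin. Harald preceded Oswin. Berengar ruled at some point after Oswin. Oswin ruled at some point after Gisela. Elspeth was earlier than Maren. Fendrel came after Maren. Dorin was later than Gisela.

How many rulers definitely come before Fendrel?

Directly stated before Fendrel: Dorin, Elspeth, Gisela, and Maren.
No chain forces Isolde (or any of the others) ahead of Fendrel.
That's Dorin, Elspeth, Gisela, and Maren — 4 in all.

4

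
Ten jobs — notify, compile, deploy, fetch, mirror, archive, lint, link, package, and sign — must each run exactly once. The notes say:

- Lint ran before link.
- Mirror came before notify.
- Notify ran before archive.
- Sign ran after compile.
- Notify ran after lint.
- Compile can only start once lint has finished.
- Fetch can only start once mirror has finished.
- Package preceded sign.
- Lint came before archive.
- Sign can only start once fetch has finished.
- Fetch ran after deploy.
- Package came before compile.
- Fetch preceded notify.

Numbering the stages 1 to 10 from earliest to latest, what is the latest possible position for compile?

Compile must come before sign — 1 stage forced after it.
Everything else can be placed before compile in some valid order, so compile can sit as late as position 10 − 1 = 9.

9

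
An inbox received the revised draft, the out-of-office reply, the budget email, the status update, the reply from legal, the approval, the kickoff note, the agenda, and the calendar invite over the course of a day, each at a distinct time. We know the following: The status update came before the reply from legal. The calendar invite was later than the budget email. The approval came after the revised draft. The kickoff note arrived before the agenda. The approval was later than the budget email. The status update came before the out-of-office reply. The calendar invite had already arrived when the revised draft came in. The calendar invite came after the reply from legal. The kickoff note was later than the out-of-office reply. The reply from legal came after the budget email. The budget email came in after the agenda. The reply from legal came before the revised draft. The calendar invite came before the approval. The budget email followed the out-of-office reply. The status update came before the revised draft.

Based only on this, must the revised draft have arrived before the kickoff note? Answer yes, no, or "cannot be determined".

Tracing the constraints gives the kickoff note → the agenda → the budget email → the calendar invite → the revised draft, so the kickoff note must come before the revised draft.
That means the revised draft cannot be before the kickoff note.

no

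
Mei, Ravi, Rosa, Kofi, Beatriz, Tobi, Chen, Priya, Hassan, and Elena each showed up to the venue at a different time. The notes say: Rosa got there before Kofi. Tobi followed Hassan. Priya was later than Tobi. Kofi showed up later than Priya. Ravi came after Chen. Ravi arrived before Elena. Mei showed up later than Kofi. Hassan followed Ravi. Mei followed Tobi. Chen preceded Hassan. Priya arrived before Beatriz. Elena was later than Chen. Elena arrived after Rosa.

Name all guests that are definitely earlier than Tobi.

Chen, Hassan, Ravi

Directly stated before Tobi: Hassan.
Chen reaches Tobi via Chen → Hassan → Tobi.
Ravi reaches Tobi via Ravi → Hassan → Tobi.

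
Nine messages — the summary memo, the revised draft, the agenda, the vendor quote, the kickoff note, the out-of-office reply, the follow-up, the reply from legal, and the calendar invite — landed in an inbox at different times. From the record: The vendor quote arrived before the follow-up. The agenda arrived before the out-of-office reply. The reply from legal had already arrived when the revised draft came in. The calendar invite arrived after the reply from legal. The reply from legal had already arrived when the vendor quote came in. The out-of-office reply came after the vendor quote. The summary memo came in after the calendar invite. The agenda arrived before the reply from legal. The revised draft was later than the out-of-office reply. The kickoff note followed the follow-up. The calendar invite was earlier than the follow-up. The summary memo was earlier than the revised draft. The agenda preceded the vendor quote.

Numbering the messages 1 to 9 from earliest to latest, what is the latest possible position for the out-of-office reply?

8

The out-of-office reply must come before the revised draft — 1 message forced after it.
Everything else can be placed before the out-of-office reply in some valid order, so the out-of-office reply can sit as late as position 9 − 1 = 8.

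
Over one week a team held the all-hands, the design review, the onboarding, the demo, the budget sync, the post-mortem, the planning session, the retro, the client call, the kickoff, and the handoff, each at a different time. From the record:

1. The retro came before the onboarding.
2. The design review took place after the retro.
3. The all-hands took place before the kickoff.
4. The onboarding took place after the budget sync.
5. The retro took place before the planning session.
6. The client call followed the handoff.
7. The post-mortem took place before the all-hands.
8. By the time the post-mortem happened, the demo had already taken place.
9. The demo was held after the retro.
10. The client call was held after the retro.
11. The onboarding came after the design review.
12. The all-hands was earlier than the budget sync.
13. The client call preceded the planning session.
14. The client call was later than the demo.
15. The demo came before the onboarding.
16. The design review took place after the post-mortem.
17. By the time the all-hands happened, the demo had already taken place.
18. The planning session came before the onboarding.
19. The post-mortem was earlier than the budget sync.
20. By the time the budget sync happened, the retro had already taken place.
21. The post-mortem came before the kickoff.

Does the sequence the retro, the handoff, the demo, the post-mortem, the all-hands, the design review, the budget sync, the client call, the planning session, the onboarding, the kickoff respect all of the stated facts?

yes

Check each stated constraint against the proposed order — e.g. the retro is ahead of the planning session; the retro is ahead of the onboarding. Every pair is in the required order; nothing is violated.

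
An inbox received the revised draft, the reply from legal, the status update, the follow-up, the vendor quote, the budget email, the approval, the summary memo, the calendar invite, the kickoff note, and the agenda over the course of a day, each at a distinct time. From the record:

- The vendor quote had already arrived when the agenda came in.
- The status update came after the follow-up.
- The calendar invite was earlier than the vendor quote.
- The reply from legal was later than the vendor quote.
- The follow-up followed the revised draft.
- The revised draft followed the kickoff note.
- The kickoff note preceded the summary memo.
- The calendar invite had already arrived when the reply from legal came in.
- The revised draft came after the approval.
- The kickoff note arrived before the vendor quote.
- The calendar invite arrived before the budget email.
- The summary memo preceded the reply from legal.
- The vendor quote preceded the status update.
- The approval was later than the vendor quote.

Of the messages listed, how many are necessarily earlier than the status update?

6

Directly stated before the status update: the follow-up and the vendor quote.
The approval reaches the status update via the approval → the revised draft → the follow-up → the status update.
The calendar invite reaches the status update via the calendar invite → the vendor quote → the status update.
The kickoff note reaches the status update via the kickoff note → the vendor quote → the status update.
Likewise the revised draft reaches the status update by chaining the stated constraints.
No chain forces the reply from legal (or any of the others) ahead of the status update.
That's the approval, the calendar invite, the follow-up, the kickoff note, the revised draft, and the vendor quote — 6 in all.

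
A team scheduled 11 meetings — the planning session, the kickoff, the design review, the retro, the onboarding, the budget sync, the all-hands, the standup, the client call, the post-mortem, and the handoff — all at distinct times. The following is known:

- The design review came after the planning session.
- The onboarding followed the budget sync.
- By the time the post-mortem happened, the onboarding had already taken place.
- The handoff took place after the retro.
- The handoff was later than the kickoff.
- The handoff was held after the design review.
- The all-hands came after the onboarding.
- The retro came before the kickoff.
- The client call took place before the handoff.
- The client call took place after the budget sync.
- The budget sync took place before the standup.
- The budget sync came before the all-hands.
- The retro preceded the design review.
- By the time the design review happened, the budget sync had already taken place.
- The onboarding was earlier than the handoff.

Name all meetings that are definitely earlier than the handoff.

Directly stated before the handoff: the client call, the design review, the kickoff, the onboarding, and the retro.
The budget sync reaches the handoff via the budget sync → the onboarding → the handoff.
The planning session reaches the handoff via the planning session → the design review → the handoff.
No chain forces the standup (or any of the others) ahead of the handoff.

the budget sync, the client call, the design review, the kickoff, the onboarding, the planning session, the retro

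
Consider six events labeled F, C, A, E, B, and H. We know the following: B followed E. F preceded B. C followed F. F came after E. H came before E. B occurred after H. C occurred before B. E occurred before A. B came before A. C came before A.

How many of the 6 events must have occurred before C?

Directly stated before C: F.
E reaches C via E → F → C.
H reaches C via H → E → F → C.
That's E, F, and H — 3 in all.

3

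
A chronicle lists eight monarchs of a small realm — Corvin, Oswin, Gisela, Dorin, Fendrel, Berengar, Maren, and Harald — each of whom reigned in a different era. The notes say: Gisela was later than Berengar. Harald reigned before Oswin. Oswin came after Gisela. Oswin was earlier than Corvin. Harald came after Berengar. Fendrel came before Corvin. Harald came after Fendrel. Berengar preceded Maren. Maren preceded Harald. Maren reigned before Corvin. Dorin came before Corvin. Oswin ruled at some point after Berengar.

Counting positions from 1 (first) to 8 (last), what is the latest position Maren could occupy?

Maren must come before Corvin, Harald, and Oswin — 3 rulers forced after them.
Everything else can be placed before Maren in some valid order, so Maren can sit as late as position 8 − 3 = 5.

5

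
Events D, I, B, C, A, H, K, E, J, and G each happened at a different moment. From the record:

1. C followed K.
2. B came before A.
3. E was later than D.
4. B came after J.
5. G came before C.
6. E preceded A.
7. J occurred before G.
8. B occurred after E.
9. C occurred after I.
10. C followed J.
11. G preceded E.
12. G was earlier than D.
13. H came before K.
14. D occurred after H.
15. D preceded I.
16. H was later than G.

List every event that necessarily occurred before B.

D, E, G, H, J

Directly stated before B: E and J.
D reaches B via D → E → B.
G reaches B via G → E → B.
H reaches B via H → D → E → B.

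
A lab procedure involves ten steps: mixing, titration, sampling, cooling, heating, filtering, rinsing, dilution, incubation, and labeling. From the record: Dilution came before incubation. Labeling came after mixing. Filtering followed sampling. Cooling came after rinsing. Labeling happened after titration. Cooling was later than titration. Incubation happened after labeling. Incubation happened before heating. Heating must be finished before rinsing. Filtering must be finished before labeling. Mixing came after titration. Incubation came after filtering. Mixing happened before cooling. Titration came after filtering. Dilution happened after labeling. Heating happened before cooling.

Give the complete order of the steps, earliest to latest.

sampling, filtering, titration, mixing, labeling, dilution, incubation, heating, rinsing, cooling

The constraints fix every adjacent pair, so only one ordering works:
sampling → filtering → titration → mixing → labeling → dilution → incubation → heating → rinsing → cooling.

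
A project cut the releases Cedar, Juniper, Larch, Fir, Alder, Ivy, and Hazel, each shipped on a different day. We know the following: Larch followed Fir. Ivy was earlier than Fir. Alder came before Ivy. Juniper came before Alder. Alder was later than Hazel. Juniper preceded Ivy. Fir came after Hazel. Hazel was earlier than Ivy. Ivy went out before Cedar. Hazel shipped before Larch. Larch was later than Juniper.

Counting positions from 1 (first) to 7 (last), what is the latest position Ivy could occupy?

Ivy must come before Cedar, Fir, and Larch — 3 releases forced after it.
Everything else can be placed before Ivy in some valid order, so Ivy can sit as late as position 7 − 3 = 4.

4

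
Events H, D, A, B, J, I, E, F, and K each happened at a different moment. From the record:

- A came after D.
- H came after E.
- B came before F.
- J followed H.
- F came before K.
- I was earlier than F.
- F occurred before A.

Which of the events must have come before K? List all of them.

B, F, I

Directly stated before K: F.
B reaches K via B → F → K.
I reaches K via I → F → K.
No chain forces H (or any of the others) ahead of K.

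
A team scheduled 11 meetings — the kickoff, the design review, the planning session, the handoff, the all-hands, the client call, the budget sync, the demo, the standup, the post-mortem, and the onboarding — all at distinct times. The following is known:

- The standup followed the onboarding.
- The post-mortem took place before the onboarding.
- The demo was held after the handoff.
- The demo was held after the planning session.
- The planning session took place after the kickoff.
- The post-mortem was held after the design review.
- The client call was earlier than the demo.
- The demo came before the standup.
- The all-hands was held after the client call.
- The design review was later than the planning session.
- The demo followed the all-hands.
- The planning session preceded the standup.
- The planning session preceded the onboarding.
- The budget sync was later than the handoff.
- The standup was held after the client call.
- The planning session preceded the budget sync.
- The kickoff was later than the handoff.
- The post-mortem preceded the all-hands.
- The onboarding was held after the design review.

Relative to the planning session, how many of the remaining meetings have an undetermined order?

1

Forced before the planning session: the handoff and the kickoff; forced after the planning session: the all-hands, the budget sync, the demo, the design review, the onboarding, the post-mortem, and the standup.
That leaves the client call with no forced order relative to the planning session — 1.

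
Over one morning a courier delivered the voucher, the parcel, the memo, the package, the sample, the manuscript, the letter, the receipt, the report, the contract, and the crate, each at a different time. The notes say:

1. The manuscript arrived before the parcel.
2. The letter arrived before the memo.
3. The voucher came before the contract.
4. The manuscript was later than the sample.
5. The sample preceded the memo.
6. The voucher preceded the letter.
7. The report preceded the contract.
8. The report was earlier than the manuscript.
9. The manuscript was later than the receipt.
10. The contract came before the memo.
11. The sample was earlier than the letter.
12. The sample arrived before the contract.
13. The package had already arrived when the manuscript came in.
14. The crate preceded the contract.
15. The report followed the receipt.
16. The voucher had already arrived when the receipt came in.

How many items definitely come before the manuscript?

Directly stated before the manuscript: the package, the receipt, the report, and the sample.
The voucher reaches the manuscript via the voucher → the receipt → the manuscript.
That's the package, the receipt, the report, the sample, and the voucher — 5 in all.

5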